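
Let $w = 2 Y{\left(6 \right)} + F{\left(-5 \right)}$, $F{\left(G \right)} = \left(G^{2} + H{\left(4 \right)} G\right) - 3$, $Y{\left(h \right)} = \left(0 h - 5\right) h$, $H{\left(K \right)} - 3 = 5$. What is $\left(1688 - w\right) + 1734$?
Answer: $3500$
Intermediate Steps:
$H{\left(K \right)} = 8$ ($H{\left(K \right)} = 3 + 5 = 8$)
$Y{\left(h \right)} = - 5 h$ ($Y{\left(h \right)} = \left(0 - 5\right) h = - 5 h$)
$F{\left(G \right)} = -3 + G^{2} + 8 G$ ($F{\left(G \right)} = \left(G^{2} + 8 G\right) - 3 = -3 + G^{2} + 8 G$)
$w = -78$ ($w = 2 \left(\left(-5\right) 6\right) + \left(-3 + \left(-5\right)^{2} + 8 \left(-5\right)\right) = 2 \left(-30\right) - 18 = -60 - 18 = -78$)
$\left(1688 - w\right) + 1734 = \left(1688 - -78\right) + 1734 = \left(1688 + 78\right) + 1734 = 1766 + 1734 = 3500$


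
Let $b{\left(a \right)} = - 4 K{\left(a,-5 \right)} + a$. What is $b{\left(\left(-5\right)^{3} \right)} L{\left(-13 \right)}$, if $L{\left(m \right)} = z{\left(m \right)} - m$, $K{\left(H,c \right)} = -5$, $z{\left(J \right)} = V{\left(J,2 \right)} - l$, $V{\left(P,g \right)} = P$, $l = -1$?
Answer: $-105$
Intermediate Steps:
$z{\left(J \right)} = 1 + J$ ($z{\left(J \right)} = J - -1 = J + 1 = 1 + J$)
$L{\left(m \right)} = 1$ ($L{\left(m \right)} = \left(1 + m\right) - m = 1$)
$b{\left(a \right)} = 20 + a$ ($b{\left(a \right)} = \left(-4\right) \left(-5\right) + a = 20 + a$)
$b{\left(\left(-5\right)^{3} \right)} L{\left(-13 \right)} = \left(20 + \left(-5\right)^{3}\right) 1 = \left(20 - 125\right) 1 = \left(-105\right) 1 = -105$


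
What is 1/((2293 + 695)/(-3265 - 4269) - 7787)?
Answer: -3767/29335123 ≈ -0.00012841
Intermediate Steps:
1/((2293 + 695)/(-3265 - 4269) - 7787) = 1/(2988/(-7534) - 7787) = 1/(2988*(-1/7534) - 7787) = 1/(-1494/3767 - 7787) = 1/(-29335123/3767) = -3767/29335123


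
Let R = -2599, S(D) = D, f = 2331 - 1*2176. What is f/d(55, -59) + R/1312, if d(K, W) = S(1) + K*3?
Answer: -114037/108896 ≈ -1.0472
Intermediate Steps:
f = 155 (f = 2331 - 2176 = 155)
d(K, W) = 1 + 3*K (d(K, W) = 1 + K*3 = 1 + 3*K)
f/d(55, -59) + R/1312 = 155/(1 + 3*55) - 2599/1312 = 155/(1 + 165) - 2599*1/1312 = 155/166 - 2599/1312 = -114037/108896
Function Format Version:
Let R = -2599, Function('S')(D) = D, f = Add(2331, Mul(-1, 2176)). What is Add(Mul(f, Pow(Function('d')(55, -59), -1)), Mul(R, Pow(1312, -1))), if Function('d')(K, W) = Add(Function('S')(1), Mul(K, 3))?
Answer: Rational(-114037, 108896) ≈ -1.0472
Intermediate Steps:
f = 155 (f = Add(2331, -2176) = 155)
Function('d')(K, W) = Add(1, Mul(3, K)) (Function('d')(K, W) = Add(1, Mul(K, 3)) = Add(1, Mul(3, K)))
Add(Mul(f, Pow(Function('d')(55, -59), -1)), Mul(R, Pow(1312, -1))) = Add(Mul(155, Pow(Add(1, Mul(3, 55)), -1)), Mul(-2599, Pow(1312, -1))) = Add(Mul(155, Pow(Add(1, 165), -1)), Mul(-2599, Rational(1, 1312))) = Add(Mul(155, Pow(166, -1)), Rational(-2599, 1312)) = Add(Mul(155, Rational(1, 166)), Rational(-2599, 1312)) = Add(Rational(155, 166), Rational(-2599, 1312)) = Rational(-114037, 108896)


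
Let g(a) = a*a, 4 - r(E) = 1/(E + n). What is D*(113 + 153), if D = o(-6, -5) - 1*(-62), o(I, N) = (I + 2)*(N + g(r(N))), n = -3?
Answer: 29659/8 ≈ 3707.4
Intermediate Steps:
r(E) = 4 - 1/(-3 + E) (r(E) = 4 - 1/(E - 3) = 4 - 1/(-3 + E))
g(a) = a²
o(I, N) = (2 + I)*(N + (-13 + 4*N)²/(-3 + N)²) (o(I, N) = (I + 2)*(N + ((-13 + 4*N)/(-3 + N))²) = (2 + I)*(N + (-13 + 4*N)²/(-3 + N)²))
D = 223/16 (D = (2*(-13 + 4*(-5))² - 6*(-13 + 4*(-5))² - 5*(-3 - 5)²*(2 - 6))/(-3 - 5)² - 1*(-62) = (2*(-13 - 20)² - 6*(-13 - 20)² - 5*(-8)²*(-4))/(-8)² + 62 = (2*(-33)² - 6*(-33)² - 5*64*(-4))/64 + 62 = (2*1089 - 6*1089 + 1280)/64 + 62 = (2178 - 6534 + 1280)/64 + 62 = (1/64)*(-3076) + 62 = -769/16 + 62 = 223/16 ≈ 13.938)
D*(113 + 153) = 223*(113 + 153)/16 = (223/16)*266 = 29659/8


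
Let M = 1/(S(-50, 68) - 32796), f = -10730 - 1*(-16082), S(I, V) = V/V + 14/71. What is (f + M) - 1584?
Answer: 8773527937/2328431 ≈ 3768.0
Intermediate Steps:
S(I, V) = 85/71 (S(I, V) = 1 + 14*(1/71) = 1 + 14/71 = 85/71)
f = 5352 (f = -10730 + 16082 = 5352)
M = -71/2328431 (M = 1/(85/71 - 32796) = 1/(-2328431/71) = -71/2328431 ≈ -3.0493e-5)
(f + M) - 1584 = (5352 - 71/2328431) - 1584 = 12461762641/2328431 - 1584 = 8773527937/2328431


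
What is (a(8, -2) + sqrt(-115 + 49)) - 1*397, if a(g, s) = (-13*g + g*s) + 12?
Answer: -505 + I*sqrt(66) ≈ -505.0 + 8.124*I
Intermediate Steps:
a(g, s) = 12 - 13*g + g*s
(a(8, -2) + sqrt(-115 + 49)) - 1*397 = ((12 - 13*8 + 8*(-2)) + sqrt(-115 + 49)) - 1*397 = ((12 - 104 - 16) + sqrt(-66)) - 397 = (-108 + I*sqrt(66)) - 397 = -505 + I*sqrt(66)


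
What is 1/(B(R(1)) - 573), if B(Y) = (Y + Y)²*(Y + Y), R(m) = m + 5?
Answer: 1/1155 ≈ 0.00086580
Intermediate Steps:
R(m) = 5 + m
B(Y) = 8*Y³ (B(Y) = (2*Y)²*(2*Y) = (4*Y²)*(2*Y) = 8*Y³)
1/(B(R(1)) - 573) = 1/(8*(5 + 1)³ - 573) = 1/(8*6³ - 573) = 1/(8*216 - 573) = 1/(1728 - 573) = 1/1155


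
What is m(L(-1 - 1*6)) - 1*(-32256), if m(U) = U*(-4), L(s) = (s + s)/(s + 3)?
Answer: 32242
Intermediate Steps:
L(s) = 2*s/(3 + s) (L(s) = (2*s)/(3 + s) = 2*s/(3 + s))
m(U) = -4*U
m(L(-1 - 1*6)) - 1*(-32256) = -8*(-1 - 1*6)/(3 + (-1 - 1*6)) - 1*(-32256) = -8*(-1 - 6)/(3 + (-1 - 6)) + 32256 = -8*(-7)/(3 - 7) + 32256 = -8*(-7)/(-4) + 32256 = -8*(-7)*(-1)/4 + 32256 = -4*7/2 + 32256 = -14 + 32256 = 32242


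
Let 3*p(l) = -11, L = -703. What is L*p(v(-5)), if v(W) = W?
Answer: 7733/3 ≈ 2577.7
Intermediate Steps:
p(l) = -11/3 (p(l) = (⅓)*(-11) = -11/3)
L*p(v(-5)) = -703*(-11/3) = 7733/3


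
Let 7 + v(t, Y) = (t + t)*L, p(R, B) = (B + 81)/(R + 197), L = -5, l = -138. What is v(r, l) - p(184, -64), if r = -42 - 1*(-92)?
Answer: -193184/381 ≈ -507.04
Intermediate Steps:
r = 50 (r = -42 + 92 = 50)
p(R, B) = (81 + B)/(197 + R)
v(t, Y) = -7 - 10*t (v(t, Y) = -7 + (t + t)*(-5) = -7 + (2*t)*(-5) = -7 - 10*t)
v(r, l) - p(184, -64) = (-7 - 10*50) - (81 - 64)/(197 + 184) = (-7 - 500) - 17/381 = -507 - 17/381 = -193184/381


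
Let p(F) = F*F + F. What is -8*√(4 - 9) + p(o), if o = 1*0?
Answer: -8*I*√5 ≈ -17.889*I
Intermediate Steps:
o = 0
p(F) = F + F² (p(F) = F² + F = F + F²)
-8*√(4 - 9) + p(o) = -8*√(4 - 9) + 0*(1 + 0) = -8*I*√5 + 0*1 = -8*I*√5 + 0 = -8*I*√5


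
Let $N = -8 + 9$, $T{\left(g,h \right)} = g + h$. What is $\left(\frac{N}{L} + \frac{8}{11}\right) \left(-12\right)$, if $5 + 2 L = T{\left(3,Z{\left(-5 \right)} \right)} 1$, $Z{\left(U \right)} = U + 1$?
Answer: $- \frac{52}{11} \approx -4.7273$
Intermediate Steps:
$Z{\left(U \right)} = 1 + U$
$L = -3$ ($L = - \frac{5}{2} + \frac{\left(3 + \left(1 - 5\right)\right) 1}{2} = - \frac{5}{2} + \frac{\left(3 - 4\right) 1}{2} = - \frac{5}{2} + \frac{\left(-1\right) 1}{2} = - \frac{5}{2} + \frac{1}{2} \left(-1\right) = - \frac{5}{2} - \frac{1}{2} = -3$)
$N = 1$
$\left(\frac{N}{L} + \frac{8}{11}\right) \left(-12\right) = \left(1 \frac{1}{-3} + \frac{8}{11}\right) \left(-12\right) = \left(1 \left(- \frac{1}{3}\right) + 8 \cdot \frac{1}{11}\right) \left(-12\right) = \left(- \frac{1}{3} + \frac{8}{11}\right) \left(-12\right) = \frac{13}{33} \left(-12\right) = - \frac{52}{11}$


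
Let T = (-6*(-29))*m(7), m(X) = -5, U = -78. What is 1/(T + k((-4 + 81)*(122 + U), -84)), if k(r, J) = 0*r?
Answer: -1/870 ≈ -0.0011494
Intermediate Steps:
T = -870 (T = -6*(-29)*(-5) = 174*(-5) = -870)
k(r, J) = 0
1/(T + k((-4 + 81)*(122 + U), -84)) = 1/(-870 + 0) = 1/(-870) = -1/870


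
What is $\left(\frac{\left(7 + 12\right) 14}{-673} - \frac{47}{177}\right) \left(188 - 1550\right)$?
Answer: $\frac{35735702}{39707} \approx 899.99$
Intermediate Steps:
$\left(\frac{\left(7 + 12\right) 14}{-673} - \frac{47}{177}\right) \left(188 - 1550\right) = \left(19 \cdot 14 \left(- \frac{1}{673}\right) - \frac{47}{177}\right) \left(-1362\right) = \left(266 \left(- \frac{1}{673}\right) - \frac{47}{177}\right) \left(-1362\right) = \left(- \frac{266}{673} - \frac{47}{177}\right) \left(-1362\right) = \left(- \frac{78713}{119121}\right) \left(-1362\right) = \frac{35735702}{39707}$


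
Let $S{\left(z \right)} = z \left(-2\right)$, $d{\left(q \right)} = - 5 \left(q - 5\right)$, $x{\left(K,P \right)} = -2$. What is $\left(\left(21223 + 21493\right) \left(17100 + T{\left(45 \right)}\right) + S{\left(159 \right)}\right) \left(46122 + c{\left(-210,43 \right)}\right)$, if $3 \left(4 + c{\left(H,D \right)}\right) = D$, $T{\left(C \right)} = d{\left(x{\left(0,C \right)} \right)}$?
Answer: $\frac{101298070717774}{3} \approx 3.3766 \cdot 10^{13}$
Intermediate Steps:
$d{\left(q \right)} = 25 - 5 q$ ($d{\left(q \right)} = - 5 \left(-5 + q\right) = 25 - 5 q$)
$T{\left(C \right)} = 35$ ($T{\left(C \right)} = 25 - -10 = 25 + 10 = 35$)
$c{\left(H,D \right)} = -4 + \frac{D}{3}$
$S{\left(z \right)} = - 2 z$
$\left(\left(21223 + 21493\right) \left(17100 + T{\left(45 \right)}\right) + S{\left(159 \right)}\right) \left(46122 + c{\left(-210,43 \right)}\right) = \left(\left(21223 + 21493\right) \left(17100 + 35\right) - 318\right) \left(46122 + \left(-4 + \frac{1}{3} \cdot 43\right)\right) = \left(42716 \cdot 17135 - 318\right) \left(46122 + \left(-4 + \frac{43}{3}\right)\right) = \left(731938660 - 318\right) \left(46122 + \frac{31}{3}\right) = 731938342 \cdot \frac{138397}{3} = \frac{101298070717774}{3}$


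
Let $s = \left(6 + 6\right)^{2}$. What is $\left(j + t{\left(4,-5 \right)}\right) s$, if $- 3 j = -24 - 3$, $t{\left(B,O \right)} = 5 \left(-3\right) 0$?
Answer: $1296$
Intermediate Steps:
$t{\left(B,O \right)} = 0$ ($t{\left(B,O \right)} = \left(-15\right) 0 = 0$)
$s = 144$ ($s = 12^{2} = 144$)
$j = 9$ ($j = - \frac{-24 - 3}{3} = \left(- \frac{1}{3}\right) \left(-27\right) = 9$)
$\left(j + t{\left(4,-5 \right)}\right) s = \left(9 + 0\right) 144 = 9 \cdot 144 = 1296$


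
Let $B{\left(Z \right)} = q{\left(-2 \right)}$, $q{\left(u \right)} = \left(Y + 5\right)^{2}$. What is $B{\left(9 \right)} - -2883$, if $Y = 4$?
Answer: $2964$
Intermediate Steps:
$q{\left(u \right)} = 81$ ($q{\left(u \right)} = \left(4 + 5\right)^{2} = 9^{2} = 81$)
$B{\left(Z \right)} = 81$
$B{\left(9 \right)} - -2883 = 81 - -2883 = 81 + 2883 = 2964$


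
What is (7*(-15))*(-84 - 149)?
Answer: 24465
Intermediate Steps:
(7*(-15))*(-84 - 149) = -105*(-233) = 24465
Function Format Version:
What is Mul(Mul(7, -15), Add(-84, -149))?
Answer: 24465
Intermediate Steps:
Mul(Mul(7, -15), Add(-84, -149)) = Mul(-105, -233) = 24465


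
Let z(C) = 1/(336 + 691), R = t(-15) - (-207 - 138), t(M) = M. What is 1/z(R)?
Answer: 1027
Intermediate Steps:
R = 330 (R = -15 - (-207 - 138) = -15 - 1*(-345) = -15 + 345 = 330)
z(C) = 1/1027
1/z(R) = 1/(1/1027) = 1027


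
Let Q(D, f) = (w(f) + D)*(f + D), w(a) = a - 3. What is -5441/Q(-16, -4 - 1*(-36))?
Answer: -5441/208 ≈ -26.159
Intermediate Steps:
w(a) = -3 + a
Q(D, f) = (D + f)*(-3 + D + f) (Q(D, f) = ((-3 + f) + D)*(f + D) = (-3 + D + f)*(D + f) = (D + f)*(-3 + D + f))
-5441/Q(-16, -4 - 1*(-36)) = -5441/((-16)**2 - 16*(-4 - 1*(-36)) - 16*(-3 + (-4 - 1*(-36))) + (-4 - 1*(-36))*(-3 + (-4 - 1*(-36)))) = -5441/(256 - 16*(-4 + 36) - 16*(-3 + (-4 + 36)) + (-4 + 36)*(-3 + (-4 + 36))) = -5441/(256 - 16*32 - 16*(-3 + 32) + 32*(-3 + 32)) = -5441/(256 - 512 - 16*29 + 32*29) = -5441/(256 - 512 - 464 + 928) = -5441/208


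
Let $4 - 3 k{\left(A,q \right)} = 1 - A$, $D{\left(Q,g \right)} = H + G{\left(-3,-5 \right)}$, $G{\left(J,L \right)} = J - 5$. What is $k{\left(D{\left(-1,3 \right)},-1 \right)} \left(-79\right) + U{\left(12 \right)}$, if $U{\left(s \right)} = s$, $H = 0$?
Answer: $\frac{431}{3} \approx 143.67$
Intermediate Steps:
$G{\left(J,L \right)} = -5 + J$
$D{\left(Q,g \right)} = -8$ ($D{\left(Q,g \right)} = 0 - 8 = -8$)
$k{\left(A,q \right)} = 1 + \frac{A}{3}$ ($k{\left(A,q \right)} = \frac{4}{3} - \frac{1 - A}{3} = \frac{4}{3} + \left(- \frac{1}{3} + \frac{A}{3}\right) = 1 + \frac{A}{3}$)
$k{\left(D{\left(-1,3 \right)},-1 \right)} \left(-79\right) + U{\left(12 \right)} = \left(1 + \frac{1}{3} \left(-8\right)\right) \left(-79\right) + 12 = \left(1 - \frac{8}{3}\right) \left(-79\right) + 12 = \left(- \frac{5}{3}\right) \left(-79\right) + 12 = \frac{395}{3} + 12 = \frac{431}{3}$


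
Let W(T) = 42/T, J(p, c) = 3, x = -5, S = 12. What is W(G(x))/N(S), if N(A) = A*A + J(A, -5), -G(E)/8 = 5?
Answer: -1/140 ≈ -0.0071429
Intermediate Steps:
G(E) = -40 (G(E) = -8*5 = -40)
N(A) = 3 + A² (N(A) = A*A + 3 = A² + 3 = 3 + A²)
W(G(x))/N(S) = (42/(-40))/(3 + 12²) = (42*(-1/40))/(3 + 144) = -21/20/147 = -21/20*1/147 = -1/140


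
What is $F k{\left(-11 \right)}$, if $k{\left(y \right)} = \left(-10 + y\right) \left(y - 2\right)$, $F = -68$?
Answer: $-18564$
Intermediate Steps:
$k{\left(y \right)} = \left(-10 + y\right) \left(-2 + y\right)$
$F k{\left(-11 \right)} = - 68 \left(20 + \left(-11\right)^{2} - -132\right) = - 68 \left(20 + 121 + 132\right) = \left(-68\right) 273 = -18564$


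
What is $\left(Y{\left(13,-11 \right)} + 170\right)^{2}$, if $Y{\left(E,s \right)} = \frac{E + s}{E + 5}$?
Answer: $\frac{2343961}{81} \approx 28938.0$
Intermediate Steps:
$Y{\left(E,s \right)} = \frac{E + s}{5 + E}$
$\left(Y{\left(13,-11 \right)} + 170\right)^{2} = \left(\frac{13 - 11}{5 + 13} + 170\right)^{2} = \left(\frac{1}{18} \cdot 2 + 170\right)^{2} = \left(\frac{1}{9} + 170\right)^{2} = \left(\frac{1531}{9}\right)^{2} = \frac{2343961}{81}$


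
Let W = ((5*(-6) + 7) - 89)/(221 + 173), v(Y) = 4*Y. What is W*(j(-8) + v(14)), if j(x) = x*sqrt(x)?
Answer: -3136/197 + 896*I*sqrt(2)/197 ≈ -15.919 + 6.4322*I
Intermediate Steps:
j(x) = x**(3/2)
W = -56/197 (W = ((-30 + 7) - 89)/394 = (-23 - 89)*(1/394) = -112*1/394 = -56/197 ≈ -0.28426)
W*(j(-8) + v(14)) = -56*((-8)**(3/2) + 4*14)/197 = -56*(-16*I*sqrt(2) + 56)/197 = -56*(56 - 16*I*sqrt(2))/197 = -3136/197 + 896*I*sqrt(2)/197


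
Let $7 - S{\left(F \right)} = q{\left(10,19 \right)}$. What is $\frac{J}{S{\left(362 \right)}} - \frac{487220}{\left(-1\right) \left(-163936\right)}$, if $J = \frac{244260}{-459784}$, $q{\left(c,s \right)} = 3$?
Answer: $- \frac{914166845}{294434179} \approx -3.1048$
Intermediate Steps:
$J = - \frac{61065}{114946}$ ($J = 244260 \left(- \frac{1}{459784}\right) = - \frac{61065}{114946} \approx -0.53125$)
$S{\left(F \right)} = 4$ ($S{\left(F \right)} = 7 - 3 = 4$)
$\frac{J}{S{\left(362 \right)}} - \frac{487220}{\left(-1\right) \left(-163936\right)} = - \frac{61065}{114946 \cdot 4} - \frac{487220}{\left(-1\right) \left(-163936\right)} = \left(- \frac{61065}{114946}\right) \frac{1}{4} - \frac{487220}{163936} = - \frac{61065}{459784} - \frac{121805}{40984} = - \frac{914166845}{294434179}$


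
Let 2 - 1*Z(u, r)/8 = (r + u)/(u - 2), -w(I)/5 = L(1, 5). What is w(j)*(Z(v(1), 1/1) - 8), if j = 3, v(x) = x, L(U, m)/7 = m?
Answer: -4200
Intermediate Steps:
L(U, m) = 7*m
w(I) = -175 (w(I) = -35*5 = -5*35 = -175)
Z(u, r) = 16 - 8*(r + u)/(-2 + u) (Z(u, r) = 16 - 8*(r + u)/(u - 2) = 16 - 8*(r + u)/(-2 + u))
w(j)*(Z(v(1), 1/1) - 8) = -175*(8*(-4 + 1 - 1/1)/(-2 + 1) - 8) = -175*(8*(-4 + 1 - 1*1)/(-1) - 8) = -175*(8*(-1)*(-4 + 1 - 1) - 8) = -175*(8*(-1)*(-4) - 8) = -175*(32 - 8) = -175*24 = -4200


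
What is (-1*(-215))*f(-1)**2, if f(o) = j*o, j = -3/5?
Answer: 387/5 ≈ 77.400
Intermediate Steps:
j = -3/5 (j = -3*1/5 = -3/5 ≈ -0.60000)
f(o) = -3*o/5
(-1*(-215))*f(-1)**2 = (-1*(-215))*(-3/5*(-1))**2 = 215*(3/5)**2 = 215*(9/25) = 387/5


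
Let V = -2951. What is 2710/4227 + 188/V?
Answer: 7202534/12473877 ≈ 0.57741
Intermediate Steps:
2710/4227 + 188/V = 2710/4227 + 188/(-2951) = 2710*(1/4227) + 188*(-1/2951) = 2710/4227 - 188/2951 = 7202534/12473877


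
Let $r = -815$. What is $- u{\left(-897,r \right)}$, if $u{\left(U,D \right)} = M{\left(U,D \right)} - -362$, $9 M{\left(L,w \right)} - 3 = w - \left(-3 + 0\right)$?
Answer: $- \frac{2449}{9} \approx -272.11$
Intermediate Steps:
$M{\left(L,w \right)} = \frac{2}{3} + \frac{w}{9}$ ($M{\left(L,w \right)} = \frac{1}{3} + \frac{w - \left(-3 + 0\right)}{9} = \frac{1}{3} + \frac{w - -3}{9} = \frac{1}{3} + \frac{w + 3}{9} = \frac{1}{3} + \frac{3 + w}{9} = \frac{1}{3} + \left(\frac{1}{3} + \frac{w}{9}\right) = \frac{2}{3} + \frac{w}{9}$)
$u{\left(U,D \right)} = \frac{1088}{3} + \frac{D}{9}$ ($u{\left(U,D \right)} = \left(\frac{2}{3} + \frac{D}{9}\right) - -362 = \left(\frac{2}{3} + \frac{D}{9}\right) + 362 = \frac{1088}{3} + \frac{D}{9}$)
$- u{\left(-897,r \right)} = - (\frac{1088}{3} + \frac{1}{9} \left(-815\right)) = - (\frac{1088}{3} - \frac{815}{9}) = \left(-1\right) \frac{2449}{9} = - \frac{2449}{9}$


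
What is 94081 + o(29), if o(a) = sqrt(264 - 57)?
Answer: 94081 + 3*sqrt(23) ≈ 94095.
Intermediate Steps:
o(a) = 3*sqrt(23) (o(a) = sqrt(207) = 3*sqrt(23))
94081 + o(29) = 94081 + 3*sqrt(23)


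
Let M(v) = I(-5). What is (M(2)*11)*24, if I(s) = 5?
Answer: 1320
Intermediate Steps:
M(v) = 5
(M(2)*11)*24 = (5*11)*24 = 55*24 = 1320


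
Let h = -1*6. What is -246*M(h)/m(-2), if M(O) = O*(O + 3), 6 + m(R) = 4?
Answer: 2214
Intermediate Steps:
m(R) = -2 (m(R) = -6 + 4 = -2)
h = -6
M(O) = O*(3 + O)
-246*M(h)/m(-2) = -246*(-6*(3 - 6))/(-2) = -246*(-6*(-3))*(-1)/2 = -4428*(-1)/2 = -246*(-9) = 2214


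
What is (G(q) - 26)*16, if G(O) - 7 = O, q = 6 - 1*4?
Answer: -272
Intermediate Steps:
q = 2 (q = 6 - 4 = 2)
G(O) = 7 + O
(G(q) - 26)*16 = ((7 + 2) - 26)*16 = (9 - 26)*16 = -17*16 = -272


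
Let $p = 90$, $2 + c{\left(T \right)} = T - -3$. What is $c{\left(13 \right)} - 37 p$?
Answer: $-3316$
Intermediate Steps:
$c{\left(T \right)} = 1 + T$ ($c{\left(T \right)} = -2 + \left(T - -3\right) = -2 + \left(T + 3\right) = -2 + \left(3 + T\right) = 1 + T$)
$c{\left(13 \right)} - 37 p = \left(1 + 13\right) - 3330 = 14 - 3330 = -3316$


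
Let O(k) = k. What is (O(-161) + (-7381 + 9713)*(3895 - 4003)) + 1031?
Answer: -250986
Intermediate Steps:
(O(-161) + (-7381 + 9713)*(3895 - 4003)) + 1031 = (-161 + (-7381 + 9713)*(3895 - 4003)) + 1031 = (-161 + 2332*(-108)) + 1031 = (-161 - 251856) + 1031 = -252017 + 1031 = -250986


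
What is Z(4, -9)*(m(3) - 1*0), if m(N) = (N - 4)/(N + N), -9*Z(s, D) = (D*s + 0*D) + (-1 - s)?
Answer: -41/54 ≈ -0.75926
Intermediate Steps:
Z(s, D) = ⅑ + s/9 - D*s/9 (Z(s, D) = -((D*s + 0*D) + (-1 - s))/9 = -((D*s + 0) + (-1 - s))/9 = -(D*s + (-1 - s))/9 = -(-1 - s + D*s)/9 = ⅑ + s/9 - D*s/9)
m(N) = (-4 + N)/(2*N) (m(N) = (-4 + N)/((2*N)) = (-4 + N)*(1/(2*N)) = (-4 + N)/(2*N))
Z(4, -9)*(m(3) - 1*0) = (⅑ + (⅑)*4 - ⅑*(-9)*4)*((½)*(-4 + 3)/3 - 1*0) = (⅑ + 4/9 + 4)*((½)*(⅓)*(-1) + 0) = 41*(-⅙ + 0)/9 = (41/9)*(-⅙) = -41/54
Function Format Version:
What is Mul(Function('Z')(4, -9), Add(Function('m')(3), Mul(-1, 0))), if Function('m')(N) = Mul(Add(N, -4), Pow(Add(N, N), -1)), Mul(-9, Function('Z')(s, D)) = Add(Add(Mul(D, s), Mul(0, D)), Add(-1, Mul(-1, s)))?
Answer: Rational(-41, 54) ≈ -0.75926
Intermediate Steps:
Function('Z')(s, D) = Add(Rational(1, 9), Mul(Rational(1, 9), s), Mul(Rational(-1, 9), D, s)) (Function('Z')(s, D) = Mul(Rational(-1, 9), Add(Add(Mul(D, s), Mul(0, D)), Add(-1, Mul(-1, s)))) = Mul(Rational(-1, 9), Add(Add(Mul(D, s), 0), Add(-1, Mul(-1, s)))) = Mul(Rational(-1, 9), Add(Mul(D, s), Add(-1, Mul(-1, s)))) = Mul(Rational(-1, 9), Add(-1, Mul(-1, s), Mul(D, s))) = Add(Rational(1, 9), Mul(Rational(1, 9), s), Mul(Rational(-1, 9), D, s)))
Function('m')(N) = Mul(Rational(1, 2), Pow(N, -1), Add(-4, N)) (Function('m')(N) = Mul(Add(-4, N), Pow(Mul(2, N), -1)) = Mul(Add(-4, N), Mul(Rational(1, 2), Pow(N, -1))) = Mul(Rational(1, 2), Pow(N, -1), Add(-4, N)))
Mul(Function('Z')(4, -9), Add(Function('m')(3), Mul(-1, 0))) = Mul(Add(Rational(1, 9), Mul(Rational(1, 9), 4), Mul(Rational(-1, 9), -9, 4)), Add(Mul(Rational(1, 2), Pow(3, -1), Add(-4, 3)), Mul(-1, 0))) = Mul(Add(Rational(1, 9), Rational(4, 9), 4), Add(Mul(Rational(1, 2), Rational(1, 3), -1), 0)) = Mul(Rational(41, 9), Add(Rational(-1, 6), 0)) = Mul(Rational(41, 9), Rational(-1, 6)) = Rational(-41, 54)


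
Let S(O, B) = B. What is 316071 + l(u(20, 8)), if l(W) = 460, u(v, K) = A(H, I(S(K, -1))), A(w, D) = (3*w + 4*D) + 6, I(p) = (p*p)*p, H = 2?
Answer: 316531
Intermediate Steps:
I(p) = p³ (I(p) = p²*p = p³)
A(w, D) = 6 + 3*w + 4*D
u(v, K) = 8 (u(v, K) = 6 + 3*2 + 4*(-1)³ = 6 + 6 + 4*(-1) = 6 + 6 - 4 = 8)
316071 + l(u(20, 8)) = 316071 + 460 = 316531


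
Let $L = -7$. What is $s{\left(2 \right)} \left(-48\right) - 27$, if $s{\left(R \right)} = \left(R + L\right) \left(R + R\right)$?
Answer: $933$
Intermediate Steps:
$s{\left(R \right)} = 2 R \left(-7 + R\right)$ ($s{\left(R \right)} = \left(R - 7\right) \left(R + R\right) = \left(-7 + R\right) 2 R = 2 R \left(-7 + R\right)$)
$s{\left(2 \right)} \left(-48\right) - 27 = 2 \cdot 2 \left(-7 + 2\right) \left(-48\right) - 27 = 2 \cdot 2 \left(-5\right) \left(-48\right) - 27 = \left(-20\right) \left(-48\right) - 27 = 960 - 27 = 933$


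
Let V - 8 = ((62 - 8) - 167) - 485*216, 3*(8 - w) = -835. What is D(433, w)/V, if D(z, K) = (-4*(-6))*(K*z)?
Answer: -2975576/104865 ≈ -28.375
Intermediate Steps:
w = 859/3 (w = 8 - 1/3*(-835) = 8 + 835/3 = 859/3 ≈ 286.33)
V = -104865 (V = 8 + (((62 - 8) - 167) - 485*216) = 8 + ((54 - 167) - 104760) = 8 + (-113 - 104760) = 8 - 104873 = -104865)
D(z, K) = 24*K*z (D(z, K) = 24*(K*z) = 24*K*z)
D(433, w)/V = (24*(859/3)*433)/(-104865) = 2975576*(-1/104865) = -2975576/104865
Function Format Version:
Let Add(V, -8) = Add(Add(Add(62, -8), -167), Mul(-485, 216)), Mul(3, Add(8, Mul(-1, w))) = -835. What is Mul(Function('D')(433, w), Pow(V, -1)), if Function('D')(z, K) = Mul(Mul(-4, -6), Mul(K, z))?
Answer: Rational(-2975576, 104865) ≈ -28.375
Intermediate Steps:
w = Rational(859, 3) (w = Add(8, Mul(Rational(-1, 3), -835)) = Add(8, Rational(835, 3)) = Rational(859, 3) ≈ 286.33)
V = -104865 (V = Add(8, Add(Add(Add(62, -8), -167), Mul(-485, 216))) = Add(8, Add(Add(54, -167), -104760)) = Add(8, Add(-113, -104760)) = Add(8, -104873) = -104865)
Function('D')(z, K) = Mul(24, K, z) (Function('D')(z, K) = Mul(24, Mul(K, z)) = Mul(24, K, z))
Mul(Function('D')(433, w), Pow(V, -1)) = Mul(Mul(24, Rational(859, 3), 433), Pow(-104865, -1)) = Mul(2975576, Rational(-1, 104865)) = Rational(-2975576, 104865)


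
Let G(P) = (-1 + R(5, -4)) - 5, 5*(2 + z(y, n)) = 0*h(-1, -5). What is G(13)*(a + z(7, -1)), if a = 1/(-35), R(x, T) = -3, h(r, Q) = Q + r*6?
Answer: 639/35 ≈ 18.257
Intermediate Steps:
h(r, Q) = Q + 6*r
a = -1/35 ≈ -0.028571
z(y, n) = -2 (z(y, n) = -2 + (0*(-5 + 6*(-1)))/5 = -2 + (0*(-5 - 6))/5 = -2 + (0*(-11))/5 = -2 + (⅕)*0 = -2 + 0 = -2)
G(P) = -9 (G(P) = (-1 - 3) - 5 = -4 - 5 = -9)
G(13)*(a + z(7, -1)) = -9*(-1/35 - 2) = -9*(-71/35) = 639/35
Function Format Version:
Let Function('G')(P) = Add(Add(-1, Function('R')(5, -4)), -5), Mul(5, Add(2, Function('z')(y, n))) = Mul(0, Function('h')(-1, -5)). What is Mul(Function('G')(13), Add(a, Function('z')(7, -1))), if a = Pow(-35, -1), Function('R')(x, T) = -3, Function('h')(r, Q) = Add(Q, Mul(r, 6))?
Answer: Rational(639, 35) ≈ 18.257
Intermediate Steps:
Function('h')(r, Q) = Add(Q, Mul(6, r))
a = Rational(-1, 35) ≈ -0.028571
Function('z')(y, n) = -2 (Function('z')(y, n) = Add(-2, Mul(Rational(1, 5), Mul(0, Add(-5, Mul(6, -1))))) = Add(-2, Mul(Rational(1, 5), Mul(0, Add(-5, -6)))) = Add(-2, Mul(Rational(1, 5), Mul(0, -11))) = Add(-2, Mul(Rational(1, 5), 0)) = Add(-2, 0) = -2)
Function('G')(P) = -9 (Function('G')(P) = Add(Add(-1, -3), -5) = Add(-4, -5) = -9)
Mul(Function('G')(13), Add(a, Function('z')(7, -1))) = Mul(-9, Add(Rational(-1, 35), -2)) = Mul(-9, Rational(-71, 35)) = Rational(639, 35)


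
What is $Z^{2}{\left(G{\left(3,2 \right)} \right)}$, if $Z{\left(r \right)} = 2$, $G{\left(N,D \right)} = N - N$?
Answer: $4$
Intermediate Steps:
$G{\left(N,D \right)} = 0$
$Z^{2}{\left(G{\left(3,2 \right)} \right)} = 2^{2} = 4$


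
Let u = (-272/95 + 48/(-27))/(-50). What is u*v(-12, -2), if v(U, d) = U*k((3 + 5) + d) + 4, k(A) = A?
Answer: -134912/21375 ≈ -6.3117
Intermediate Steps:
v(U, d) = 4 + U*(8 + d) (v(U, d) = U*((3 + 5) + d) + 4 = U*(8 + d) + 4 = 4 + U*(8 + d))
u = 1984/21375 (u = (-272*1/95 + 48*(-1/27))*(-1/50) = (-272/95 - 16/9)*(-1/50) = -3968/855*(-1/50) = 1984/21375 ≈ 0.092819)
u*v(-12, -2) = 1984*(4 - 12*(8 - 2))/21375 = 1984*(4 - 12*6)/21375 = 1984*(4 - 72)/21375 = (1984/21375)*(-68) = -134912/21375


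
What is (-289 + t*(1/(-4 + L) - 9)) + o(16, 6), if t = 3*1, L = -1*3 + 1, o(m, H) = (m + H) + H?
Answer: -577/2 ≈ -288.50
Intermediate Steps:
o(m, H) = m + 2*H (o(m, H) = (H + m) + H = m + 2*H)
L = -2 (L = -3 + 1 = -2)
t = 3
(-289 + t*(1/(-4 + L) - 9)) + o(16, 6) = (-289 + 3*(1/(-4 - 2) - 9)) + (16 + 2*6) = (-289 + 3*(1/(-6) - 9)) + (16 + 12) = (-289 + 3*(-⅙ - 9)) + 28 = (-289 + 3*(-55/6)) + 28 = (-289 - 55/2) + 28 = -633/2 + 28 = -577/2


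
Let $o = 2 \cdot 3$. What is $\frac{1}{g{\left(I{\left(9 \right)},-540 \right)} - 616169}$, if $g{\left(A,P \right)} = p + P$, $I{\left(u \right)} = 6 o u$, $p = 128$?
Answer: $- \frac{1}{616581} \approx -1.6218 \cdot 10^{-6}$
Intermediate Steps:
$o = 6$
$I{\left(u \right)} = 36 u$ ($I{\left(u \right)} = 6 \cdot 6 u = 36 u$)
$g{\left(A,P \right)} = 128 + P$
$\frac{1}{g{\left(I{\left(9 \right)},-540 \right)} - 616169} = \frac{1}{\left(128 - 540\right) - 616169} = \frac{1}{-412 - 616169} = \frac{1}{-616581} = - \frac{1}{616581}$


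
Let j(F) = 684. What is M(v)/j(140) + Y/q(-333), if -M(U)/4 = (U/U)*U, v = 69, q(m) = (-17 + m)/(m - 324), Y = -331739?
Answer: -12423301861/19950 ≈ -6.2272e+5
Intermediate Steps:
q(m) = (-17 + m)/(-324 + m)
M(U) = -4*U (M(U) = -4*U/U*U = -4*U)
M(v)/j(140) + Y/q(-333) = -4*69/684 - 331739*(-324 - 333)/(-17 - 333) = -276*1/684 - 331739/(-350/(-657)) = -23/57 - 331739/((-1/657*(-350))) = -23/57 - 331739/350/657 = -23/57 - 331739*657/350 = -23/57 - 217952523/350 = -12423301861/19950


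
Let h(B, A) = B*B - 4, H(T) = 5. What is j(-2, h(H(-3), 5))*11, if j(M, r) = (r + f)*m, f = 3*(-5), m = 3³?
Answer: 1782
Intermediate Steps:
m = 27
h(B, A) = -4 + B² (h(B, A) = B² - 4 = -4 + B²)
f = -15
j(M, r) = -405 + 27*r (j(M, r) = (r - 15)*27 = (-15 + r)*27 = -405 + 27*r)
j(-2, h(H(-3), 5))*11 = (-405 + 27*(-4 + 5²))*11 = (-405 + 27*(-4 + 25))*11 = (-405 + 27*21)*11 = (-405 + 567)*11 = 162*11 = 1782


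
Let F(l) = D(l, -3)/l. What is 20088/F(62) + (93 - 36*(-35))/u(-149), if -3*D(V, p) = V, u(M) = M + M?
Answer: -17960025/298 ≈ -60269.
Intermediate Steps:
u(M) = 2*M
D(V, p) = -V/3
F(l) = -1/3 (F(l) = (-l/3)/l = -1/3)
20088/F(62) + (93 - 36*(-35))/u(-149) = 20088/(-1/3) + (93 - 36*(-35))/((2*(-149))) = 20088*(-3) + (93 + 1260)/(-298) = -60264 + 1353*(-1/298) = -60264 - 1353/298 = -17960025/298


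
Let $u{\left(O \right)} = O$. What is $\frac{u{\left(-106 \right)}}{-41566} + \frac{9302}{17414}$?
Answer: $\frac{97123204}{180957581} \approx 0.53672$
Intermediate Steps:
$\frac{u{\left(-106 \right)}}{-41566} + \frac{9302}{17414} = - \frac{106}{-41566} + \frac{9302}{17414} = \left(-106\right) \left(- \frac{1}{41566}\right) + 9302 \cdot \frac{1}{17414} = \frac{53}{20783} + \frac{4651}{8707} = \frac{97123204}{180957581}$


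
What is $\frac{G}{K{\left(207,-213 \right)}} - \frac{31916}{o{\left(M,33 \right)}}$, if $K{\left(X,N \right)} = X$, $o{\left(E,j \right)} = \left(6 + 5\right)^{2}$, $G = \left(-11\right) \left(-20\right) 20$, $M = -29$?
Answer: $- \frac{6074212}{25047} \approx -242.51$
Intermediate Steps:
$G = 4400$ ($G = 220 \cdot 20 = 4400$)
$o{\left(E,j \right)} = 121$ ($o{\left(E,j \right)} = 11^{2} = 121$)
$\frac{G}{K{\left(207,-213 \right)}} - \frac{31916}{o{\left(M,33 \right)}} = \frac{4400}{207} - \frac{31916}{121} = - \frac{6074212}{25047}$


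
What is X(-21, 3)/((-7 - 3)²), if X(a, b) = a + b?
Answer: -9/50 ≈ -0.18000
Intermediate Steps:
X(-21, 3)/((-7 - 3)²) = (-21 + 3)/((-7 - 3)²) = -18/((-10)²) = -18/100 = -18*1/100 = -9/50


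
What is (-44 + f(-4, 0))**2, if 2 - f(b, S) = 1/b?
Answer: 27889/16 ≈ 1743.1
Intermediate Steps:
f(b, S) = 2 - 1/b
(-44 + f(-4, 0))**2 = (-44 + (2 - 1/(-4)))**2 = (-44 + (2 - 1*(-1/4)))**2 = (-44 + (2 + 1/4))**2 = (-44 + 9/4)**2 = (-167/4)**2 = 27889/16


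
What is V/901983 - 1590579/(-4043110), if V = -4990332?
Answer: -6247261998121/1215605495710 ≈ -5.1392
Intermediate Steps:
V/901983 - 1590579/(-4043110) = -4990332/901983 - 1590579/(-4043110) = -4990332*1/901983 - 1590579*(-1/4043110) = -1663444/300661 + 1590579/4043110 = -6247261998121/1215605495710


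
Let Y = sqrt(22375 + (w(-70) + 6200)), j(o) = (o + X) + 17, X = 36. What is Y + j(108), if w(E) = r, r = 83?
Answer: 161 + sqrt(28658) ≈ 330.29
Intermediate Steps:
w(E) = 83
j(o) = 53 + o (j(o) = (o + 36) + 17 = (36 + o) + 17 = 53 + o)
Y = sqrt(28658) (Y = sqrt(22375 + (83 + 6200)) = sqrt(22375 + 6283) = sqrt(28658) ≈ 169.29)
Y + j(108) = sqrt(28658) + (53 + 108) = sqrt(28658) + 161 = 161 + sqrt(28658)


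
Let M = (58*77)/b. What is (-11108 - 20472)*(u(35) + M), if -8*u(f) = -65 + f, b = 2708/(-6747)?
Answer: 237812771565/677 ≈ 3.5127e+8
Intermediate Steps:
b = -2708/6747 (b = 2708*(-1/6747) = -2708/6747 ≈ -0.40136)
u(f) = 65/8 - f/8 (u(f) = -(-65 + f)/8 = 65/8 - f/8)
M = -15066051/1354 (M = (58*77)/(-2708/6747) = 4466*(-6747/2708) = -15066051/1354 ≈ -11127.)
(-11108 - 20472)*(u(35) + M) = (-11108 - 20472)*((65/8 - ⅛*35) - 15066051/1354) = -31580*((65/8 - 35/8) - 15066051/1354) = -31580*(15/4 - 15066051/1354) = -31580*(-30121947/2708) = 237812771565/677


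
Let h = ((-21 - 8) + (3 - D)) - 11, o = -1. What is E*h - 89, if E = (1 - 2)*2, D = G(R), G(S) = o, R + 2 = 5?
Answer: -17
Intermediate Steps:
R = 3 (R = -2 + 5 = 3)
G(S) = -1
D = -1
E = -2 (E = -1*2 = -2)
h = -36 (h = ((-21 - 8) + (3 - 1*(-1))) - 11 = (-29 + (3 + 1)) - 11 = (-29 + 4) - 11 = -25 - 11 = -36)
E*h - 89 = -2*(-36) - 89 = 72 - 89 = -17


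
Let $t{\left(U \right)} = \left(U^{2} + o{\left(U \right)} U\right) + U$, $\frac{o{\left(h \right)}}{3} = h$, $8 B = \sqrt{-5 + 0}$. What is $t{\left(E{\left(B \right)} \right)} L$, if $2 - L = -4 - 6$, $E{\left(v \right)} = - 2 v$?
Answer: $-15 - 3 i \sqrt{5} \approx -15.0 - 6.7082 i$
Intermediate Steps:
$B = \frac{i \sqrt{5}}{8}$ ($B = \frac{\sqrt{-5 + 0}}{8} = \frac{\sqrt{-5}}{8} = \frac{i \sqrt{5}}{8} \approx 0.27951 i$)
$L = 12$ ($L = 2 - \left(-4 - 6\right) = 2 - -10 = 2 + 10 = 12$)
$o{\left(h \right)} = 3 h$
$t{\left(U \right)} = U + 4 U^{2}$ ($t{\left(U \right)} = \left(U^{2} + 3 U U\right) + U = \left(U^{2} + 3 U^{2}\right) + U = 4 U^{2} + U = U + 4 U^{2}$)
$t{\left(E{\left(B \right)} \right)} L = - 2 \frac{i \sqrt{5}}{8} \left(1 + 4 \left(- 2 \frac{i \sqrt{5}}{8}\right)\right) 12 = - \frac{i \sqrt{5}}{4} \left(1 + 4 \left(- \frac{i \sqrt{5}}{4}\right)\right) 12 = - \frac{i \sqrt{5}}{4} \left(1 - i \sqrt{5}\right) 12 = - \frac{i \sqrt{5} \left(1 - i \sqrt{5}\right)}{4} \cdot 12 = - 3 i \sqrt{5} \left(1 - i \sqrt{5}\right)$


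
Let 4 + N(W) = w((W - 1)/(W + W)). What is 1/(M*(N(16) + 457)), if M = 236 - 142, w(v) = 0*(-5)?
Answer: 1/42582 ≈ 2.3484e-5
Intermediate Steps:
w(v) = 0
N(W) = -4 (N(W) = -4 + 0 = -4)
M = 94
1/(M*(N(16) + 457)) = 1/(94*(-4 + 457)) = 1/(94*453) = 1/42582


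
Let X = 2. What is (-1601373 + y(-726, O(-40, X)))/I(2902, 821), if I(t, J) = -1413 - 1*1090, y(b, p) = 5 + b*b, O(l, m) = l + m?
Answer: 1074292/2503 ≈ 429.20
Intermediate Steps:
y(b, p) = 5 + b**2
I(t, J) = -2503 (I(t, J) = -1413 - 1090 = -2503)
(-1601373 + y(-726, O(-40, X)))/I(2902, 821) = (-1601373 + (5 + (-726)**2))/(-2503) = (-1601373 + (5 + 527076))*(-1/2503) = (-1601373 + 527081)*(-1/2503) = -1074292*(-1/2503) = 1074292/2503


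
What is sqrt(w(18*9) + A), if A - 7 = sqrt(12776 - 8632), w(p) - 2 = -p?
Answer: sqrt(-153 + 4*sqrt(259)) ≈ 9.4141*I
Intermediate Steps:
w(p) = 2 - p
A = 7 + 4*sqrt(259) (A = 7 + sqrt(12776 - 8632) = 7 + sqrt(4144) = 7 + 4*sqrt(259) ≈ 71.374)
sqrt(w(18*9) + A) = sqrt((2 - 18*9) + (7 + 4*sqrt(259))) = sqrt((2 - 1*162) + (7 + 4*sqrt(259))) = sqrt((2 - 162) + (7 + 4*sqrt(259))) = sqrt(-160 + (7 + 4*sqrt(259))) = sqrt(-153 + 4*sqrt(259))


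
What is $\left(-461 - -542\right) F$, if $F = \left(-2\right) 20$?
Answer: $-3240$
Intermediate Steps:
$F = -40$
$\left(-461 - -542\right) F = \left(-461 - -542\right) \left(-40\right) = \left(-461 + 542\right) \left(-40\right) = 81 \left(-40\right) = -3240$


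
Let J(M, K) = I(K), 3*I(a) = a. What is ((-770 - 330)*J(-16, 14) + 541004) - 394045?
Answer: 425477/3 ≈ 1.4183e+5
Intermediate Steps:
I(a) = a/3
J(M, K) = K/3
((-770 - 330)*J(-16, 14) + 541004) - 394045 = ((-770 - 330)*((⅓)*14) + 541004) - 394045 = (-1100*14/3 + 541004) - 394045 = (-15400/3 + 541004) - 394045 = 1607612/3 - 394045 = 425477/3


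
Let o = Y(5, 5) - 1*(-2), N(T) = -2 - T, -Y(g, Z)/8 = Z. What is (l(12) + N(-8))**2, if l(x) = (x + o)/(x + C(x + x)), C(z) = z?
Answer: 9025/324 ≈ 27.855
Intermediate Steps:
Y(g, Z) = -8*Z
o = -38 (o = -8*5 - 1*(-2) = -40 + 2 = -38)
l(x) = (-38 + x)/(3*x) (l(x) = (x - 38)/(x + (x + x)) = (-38 + x)/(x + 2*x) = (-38 + x)/((3*x)) = (-38 + x)*(1/(3*x)) = (-38 + x)/(3*x))
(l(12) + N(-8))**2 = ((1/3)*(-38 + 12)/12 + (-2 - 1*(-8)))**2 = ((1/3)*(1/12)*(-26) + (-2 + 8))**2 = (-13/18 + 6)**2 = (95/18)**2 = 9025/324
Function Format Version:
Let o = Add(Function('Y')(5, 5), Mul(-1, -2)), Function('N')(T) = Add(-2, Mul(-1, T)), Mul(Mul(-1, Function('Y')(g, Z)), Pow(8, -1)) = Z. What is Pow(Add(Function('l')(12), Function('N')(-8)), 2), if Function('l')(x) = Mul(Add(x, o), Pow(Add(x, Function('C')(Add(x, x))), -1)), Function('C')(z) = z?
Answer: Rational(9025, 324) ≈ 27.855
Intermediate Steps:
Function('Y')(g, Z) = Mul(-8, Z)
o = -38 (o = Add(Mul(-8, 5), Mul(-1, -2)) = Add(-40, 2) = -38)
Function('l')(x) = Mul(Rational(1, 3), Pow(x, -1), Add(-38, x)) (Function('l')(x) = Mul(Add(x, -38), Pow(Add(x, Add(x, x)), -1)) = Mul(Add(-38, x), Pow(Add(x, Mul(2, x)), -1)) = Mul(Add(-38, x), Pow(Mul(3, x), -1)) = Mul(Add(-38, x), Mul(Rational(1, 3), Pow(x, -1))) = Mul(Rational(1, 3), Pow(x, -1), Add(-38, x)))
Pow(Add(Function('l')(12), Function('N')(-8)), 2) = Pow(Add(Mul(Rational(1, 3), Pow(12, -1), Add(-38, 12)), Add(-2, Mul(-1, -8))), 2) = Pow(Add(Mul(Rational(1, 3), Rational(1, 12), -26), Add(-2, 8)), 2) = Pow(Add(Rational(-13, 18), 6), 2) = Pow(Rational(95, 18), 2) = Rational(9025, 324)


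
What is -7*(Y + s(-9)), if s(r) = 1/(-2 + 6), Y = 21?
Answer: -595/4 ≈ -148.75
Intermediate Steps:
s(r) = 1/4
-7*(Y + s(-9)) = -7*(21 + 1/4) = -7*85/4 = -595/4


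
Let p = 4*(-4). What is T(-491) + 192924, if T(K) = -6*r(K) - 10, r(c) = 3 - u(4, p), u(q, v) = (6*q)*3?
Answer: 193328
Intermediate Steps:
p = -16
u(q, v) = 18*q
r(c) = -69 (r(c) = 3 - 18*4 = 3 - 1*72 = 3 - 72 = -69)
T(K) = 404 (T(K) = -6*(-69) - 10 = 414 - 10 = 404)
T(-491) + 192924 = 404 + 192924 = 193328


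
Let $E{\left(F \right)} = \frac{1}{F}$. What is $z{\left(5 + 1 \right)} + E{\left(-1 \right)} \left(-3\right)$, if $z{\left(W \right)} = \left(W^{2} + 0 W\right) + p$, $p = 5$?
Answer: $44$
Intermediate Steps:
$z{\left(W \right)} = 5 + W^{2}$ ($z{\left(W \right)} = \left(W^{2} + 0 W\right) + 5 = \left(W^{2} + 0\right) + 5 = W^{2} + 5 = 5 + W^{2}$)
$z{\left(5 + 1 \right)} + E{\left(-1 \right)} \left(-3\right) = \left(5 + \left(5 + 1\right)^{2}\right) + \frac{1}{-1} \left(-3\right) = \left(5 + 6^{2}\right) - -3 = \left(5 + 36\right) + 3 = 41 + 3 = 44$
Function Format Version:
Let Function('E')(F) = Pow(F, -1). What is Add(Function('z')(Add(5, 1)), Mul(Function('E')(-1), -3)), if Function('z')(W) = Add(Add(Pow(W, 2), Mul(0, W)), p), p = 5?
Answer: 44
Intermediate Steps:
Function('z')(W) = Add(5, Pow(W, 2)) (Function('z')(W) = Add(Add(Pow(W, 2), Mul(0, W)), 5) = Add(Add(Pow(W, 2), 0), 5) = Add(Pow(W, 2), 5) = Add(5, Pow(W, 2)))
Add(Function('z')(Add(5, 1)), Mul(Function('E')(-1), -3)) = Add(Add(5, Pow(Add(5, 1), 2)), Mul(Pow(-1, -1), -3)) = Add(Add(5, Pow(6, 2)), Mul(-1, -3)) = Add(Add(5, 36), 3) = Add(41, 3) = 44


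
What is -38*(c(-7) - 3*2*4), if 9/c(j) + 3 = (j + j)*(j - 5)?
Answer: 50046/55 ≈ 909.93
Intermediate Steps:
c(j) = 9/(-3 + 2*j*(-5 + j)) (c(j) = 9/(-3 + (j + j)*(j - 5)) = 9/(-3 + (2*j)*(-5 + j)) = 9/(-3 + 2*j*(-5 + j)))
-38*(c(-7) - 3*2*4) = -38*(9/(-3 - 10*(-7) + 2*(-7)²) - 3*2*4) = -38*(9/(-3 + 70 + 2*49) - 6*4) = -38*(9/(-3 + 70 + 98) - 24) = -38*(9/165 - 24) = -38*(9*(1/165) - 24) = -38*(3/55 - 24) = -38*(-1317/55) = 50046/55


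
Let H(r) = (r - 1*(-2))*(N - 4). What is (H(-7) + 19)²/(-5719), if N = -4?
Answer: -3481/5719 ≈ -0.60867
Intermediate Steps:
H(r) = -16 - 8*r (H(r) = (r - 1*(-2))*(-4 - 4) = (r + 2)*(-8) = (2 + r)*(-8) = -16 - 8*r)
(H(-7) + 19)²/(-5719) = ((-16 - 8*(-7)) + 19)²/(-5719) = ((-16 + 56) + 19)²*(-1/5719) = (40 + 19)²*(-1/5719) = 59²*(-1/5719) = 3481*(-1/5719) = -3481/5719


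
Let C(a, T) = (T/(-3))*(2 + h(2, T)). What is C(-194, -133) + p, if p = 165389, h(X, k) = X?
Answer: 496699/3 ≈ 1.6557e+5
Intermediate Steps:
C(a, T) = -4*T/3 (C(a, T) = (T/(-3))*(2 + 2) = (T*(-1/3))*4 = -T/3*4 = -4*T/3)
C(-194, -133) + p = -4/3*(-133) + 165389 = 532/3 + 165389 = 496699/3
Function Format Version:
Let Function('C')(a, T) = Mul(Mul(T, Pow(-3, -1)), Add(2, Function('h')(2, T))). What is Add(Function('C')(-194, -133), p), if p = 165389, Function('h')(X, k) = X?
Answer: Rational(496699, 3) ≈ 1.6557e+5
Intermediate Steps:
Function('C')(a, T) = Mul(Rational(-4, 3), T) (Function('C')(a, T) = Mul(Mul(T, Pow(-3, -1)), Add(2, 2)) = Mul(Mul(T, Rational(-1, 3)), 4) = Mul(Mul(Rational(-1, 3), T), 4) = Mul(Rational(-4, 3), T))
Add(Function('C')(-194, -133), p) = Add(Mul(Rational(-4, 3), -133), 165389) = Add(Rational(532, 3), 165389) = Rational(496699, 3)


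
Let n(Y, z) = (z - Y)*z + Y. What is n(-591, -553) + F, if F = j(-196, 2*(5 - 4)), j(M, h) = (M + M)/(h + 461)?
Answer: -10003507/463 ≈ -21606.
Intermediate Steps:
n(Y, z) = Y + z*(z - Y) (n(Y, z) = z*(z - Y) + Y = Y + z*(z - Y))
j(M, h) = 2*M/(461 + h) (j(M, h) = (2*M)/(461 + h) = 2*M/(461 + h))
F = -392/463 (F = 2*(-196)/(461 + 2*(5 - 4)) = 2*(-196)/(461 + 2*1) = 2*(-196)/(461 + 2) = 2*(-196)/463 = 2*(-196)*(1/463) = -392/463 ≈ -0.84665)
n(-591, -553) + F = (-591 + (-553)² - 1*(-591)*(-553)) - 392/463 = (-591 + 305809 - 326823) - 392/463 = -21605 - 392/463 = -10003507/463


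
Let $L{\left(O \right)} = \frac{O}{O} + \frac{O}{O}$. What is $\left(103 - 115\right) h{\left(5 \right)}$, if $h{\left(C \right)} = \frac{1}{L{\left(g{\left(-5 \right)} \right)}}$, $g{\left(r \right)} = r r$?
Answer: $-6$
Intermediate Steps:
$g{\left(r \right)} = r^{2}$
$L{\left(O \right)} = 2$ ($L{\left(O \right)} = 1 + 1 = 2$)
$h{\left(C \right)} = \frac{1}{2}$
$\left(103 - 115\right) h{\left(5 \right)} = \left(103 - 115\right) \frac{1}{2} = \left(-12\right) \frac{1}{2} = -6$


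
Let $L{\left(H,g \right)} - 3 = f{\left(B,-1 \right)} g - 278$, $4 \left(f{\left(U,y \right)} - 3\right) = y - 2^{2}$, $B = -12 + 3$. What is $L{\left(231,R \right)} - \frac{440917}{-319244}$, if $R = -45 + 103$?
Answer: $- \frac{54947917}{319244} \approx -172.12$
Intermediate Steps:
$B = -9$
$f{\left(U,y \right)} = 2 + \frac{y}{4}$ ($f{\left(U,y \right)} = 3 + \frac{y - 2^{2}}{4} = 3 + \frac{y - 4}{4} = 3 + \frac{-4 + y}{4} = 3 + \left(-1 + \frac{y}{4}\right) = 2 + \frac{y}{4}$)
$R = 58$
$L{\left(H,g \right)} = -275 + \frac{7 g}{4}$ ($L{\left(H,g \right)} = 3 + \left(\left(2 + \frac{1}{4} \left(-1\right)\right) g - 278\right) = 3 + \left(\left(2 - \frac{1}{4}\right) g - 278\right) = 3 + \left(\frac{7 g}{4} - 278\right) = 3 + \left(-278 + \frac{7 g}{4}\right) = -275 + \frac{7 g}{4}$)
$L{\left(231,R \right)} - \frac{440917}{-319244} = \left(-275 + \frac{7}{4} \cdot 58\right) - \frac{440917}{-319244} = \left(-275 + \frac{203}{2}\right) - 440917 \left(- \frac{1}{319244}\right) = - \frac{347}{2} - - \frac{440917}{319244} = - \frac{347}{2} + \frac{440917}{319244} = - \frac{54947917}{319244}$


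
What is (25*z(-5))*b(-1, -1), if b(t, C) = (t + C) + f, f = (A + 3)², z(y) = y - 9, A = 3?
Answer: -11900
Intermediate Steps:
z(y) = -9 + y
f = 36 (f = (3 + 3)² = 6² = 36)
b(t, C) = 36 + C + t (b(t, C) = (t + C) + 36 = (C + t) + 36 = 36 + C + t)
(25*z(-5))*b(-1, -1) = (25*(-9 - 5))*(36 - 1 - 1) = (25*(-14))*34 = -350*34 = -11900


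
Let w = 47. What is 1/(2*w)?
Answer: 1/94 ≈ 0.010638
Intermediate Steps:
1/(2*w) = 1/(2*47) = 1/94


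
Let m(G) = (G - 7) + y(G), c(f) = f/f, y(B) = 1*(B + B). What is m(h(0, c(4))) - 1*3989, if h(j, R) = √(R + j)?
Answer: -3993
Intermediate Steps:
y(B) = 2*B (y(B) = 1*(2*B) = 2*B)
c(f) = 1
m(G) = -7 + 3*G (m(G) = (G - 7) + 2*G = (-7 + G) + 2*G = -7 + 3*G)
m(h(0, c(4))) - 1*3989 = (-7 + 3*√(1 + 0)) - 1*3989 = (-7 + 3*√1) - 3989 = (-7 + 3*1) - 3989 = (-7 + 3) - 3989 = -4 - 3989 = -3993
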